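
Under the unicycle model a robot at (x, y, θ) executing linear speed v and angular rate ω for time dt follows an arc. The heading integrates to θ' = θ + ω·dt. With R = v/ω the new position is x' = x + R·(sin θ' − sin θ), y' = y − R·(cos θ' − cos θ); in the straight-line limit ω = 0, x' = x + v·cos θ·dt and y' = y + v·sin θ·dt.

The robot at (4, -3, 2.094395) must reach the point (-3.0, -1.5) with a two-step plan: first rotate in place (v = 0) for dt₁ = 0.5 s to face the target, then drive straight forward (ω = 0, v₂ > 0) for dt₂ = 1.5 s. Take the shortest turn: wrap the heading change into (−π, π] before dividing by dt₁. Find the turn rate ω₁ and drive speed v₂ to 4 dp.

ω₁ = 1.6722, v₂ = 4.7726

heading to target = atan2(-1.5−-3, -3−4) = 2.9305
Δθ = wrap(2.9305 − 2.0944) = 0.8361; ω₁ = Δθ/dt₁ = 1.6722
distance = √((-3−4)² + (-1.5−-3)²) = 7.1589; v₂ = distance/dt₂ = 4.7726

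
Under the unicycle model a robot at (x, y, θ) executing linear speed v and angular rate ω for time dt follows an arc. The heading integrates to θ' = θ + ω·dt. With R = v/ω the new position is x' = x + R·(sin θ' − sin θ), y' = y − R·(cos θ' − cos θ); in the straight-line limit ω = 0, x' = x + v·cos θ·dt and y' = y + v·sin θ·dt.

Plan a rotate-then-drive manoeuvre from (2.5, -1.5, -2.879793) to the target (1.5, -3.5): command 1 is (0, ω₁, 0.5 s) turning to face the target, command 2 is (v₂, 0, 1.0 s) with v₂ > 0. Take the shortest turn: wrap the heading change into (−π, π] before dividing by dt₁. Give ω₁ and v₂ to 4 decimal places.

ω₁ = 1.6907, v₂ = 2.2361

heading to target = atan2(-3.5−-1.5, 1.5−2.5) = -2.0344
Δθ = wrap(-2.0344 − -2.8798) = 0.8453; ω₁ = Δθ/dt₁ = 1.6907
distance = √((1.5−2.5)² + (-3.5−-1.5)²) = 2.2361; v₂ = distance/dt₂ = 2.2361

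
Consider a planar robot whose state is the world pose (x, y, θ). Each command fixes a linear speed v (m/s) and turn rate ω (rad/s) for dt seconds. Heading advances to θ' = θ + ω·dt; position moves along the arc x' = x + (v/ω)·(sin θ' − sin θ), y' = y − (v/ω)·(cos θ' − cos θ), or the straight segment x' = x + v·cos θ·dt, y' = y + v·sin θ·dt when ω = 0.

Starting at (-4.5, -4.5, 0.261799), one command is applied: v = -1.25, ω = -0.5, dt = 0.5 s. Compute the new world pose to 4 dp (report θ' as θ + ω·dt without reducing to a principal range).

(-5.1175, -4.5850, 0.0118)

θ' = 0.2618 + -0.5·0.5 = 0.0118
R = v/ω = -1.25/-0.5 = 2.5000
x' = -4.5 + 2.5000·(sin 0.0118 − sin 0.2618) = -5.1175
y' = -4.5 − 2.5000·(cos 0.0118 − cos 0.2618) = -4.5850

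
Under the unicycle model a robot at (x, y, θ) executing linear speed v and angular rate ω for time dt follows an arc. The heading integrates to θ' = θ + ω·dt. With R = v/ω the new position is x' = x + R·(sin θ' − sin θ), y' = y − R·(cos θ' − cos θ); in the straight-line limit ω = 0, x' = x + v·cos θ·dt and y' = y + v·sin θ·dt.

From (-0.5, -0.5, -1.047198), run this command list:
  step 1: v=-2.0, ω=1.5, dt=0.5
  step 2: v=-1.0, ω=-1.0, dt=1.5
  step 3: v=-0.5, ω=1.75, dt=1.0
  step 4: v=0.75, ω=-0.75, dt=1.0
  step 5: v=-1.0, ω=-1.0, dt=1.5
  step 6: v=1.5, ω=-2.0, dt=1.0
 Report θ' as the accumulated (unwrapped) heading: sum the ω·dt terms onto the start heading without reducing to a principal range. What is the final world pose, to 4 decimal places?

(-2.8217, 2.8967, -4.2972)

step 1: θ'=-0.2972 (R=-1.3333) → pose (-1.2642, 0.1082, -0.2972)
step 2: θ'=-1.7972 (R=1.0000) → pose (-1.9459, 1.2888, -1.7972)
step 3: θ'=-0.0472 (R=-0.2857) → pose (-2.2108, 1.6384, -0.0472)
step 4: θ'=-0.7972 (R=-1.0000) → pose (-1.5426, 1.3382, -0.7972)
step 5: θ'=-2.2972 (R=1.0000) → pose (-1.5748, 2.7011, -2.2972)
step 6: θ'=-4.2972 (R=-0.7500) → pose (-2.8217, 2.8967, -4.2972)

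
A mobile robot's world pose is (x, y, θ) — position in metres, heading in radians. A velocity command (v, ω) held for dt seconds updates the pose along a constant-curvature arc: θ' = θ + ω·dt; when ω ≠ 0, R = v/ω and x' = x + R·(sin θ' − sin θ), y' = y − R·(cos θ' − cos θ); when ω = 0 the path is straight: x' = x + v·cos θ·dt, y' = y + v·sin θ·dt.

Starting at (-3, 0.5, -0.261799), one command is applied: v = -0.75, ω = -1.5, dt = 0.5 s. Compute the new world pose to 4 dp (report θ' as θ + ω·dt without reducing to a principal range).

(-3.2945, 0.7178, -1.0118)

θ' = -0.2618 + -1.5·0.5 = -1.0118
R = v/ω = -0.75/-1.5 = 0.5000
x' = -3 + 0.5000·(sin -1.0118 − sin -0.2618) = -3.2945
y' = 0.5 − 0.5000·(cos -1.0118 − cos -0.2618) = 0.7178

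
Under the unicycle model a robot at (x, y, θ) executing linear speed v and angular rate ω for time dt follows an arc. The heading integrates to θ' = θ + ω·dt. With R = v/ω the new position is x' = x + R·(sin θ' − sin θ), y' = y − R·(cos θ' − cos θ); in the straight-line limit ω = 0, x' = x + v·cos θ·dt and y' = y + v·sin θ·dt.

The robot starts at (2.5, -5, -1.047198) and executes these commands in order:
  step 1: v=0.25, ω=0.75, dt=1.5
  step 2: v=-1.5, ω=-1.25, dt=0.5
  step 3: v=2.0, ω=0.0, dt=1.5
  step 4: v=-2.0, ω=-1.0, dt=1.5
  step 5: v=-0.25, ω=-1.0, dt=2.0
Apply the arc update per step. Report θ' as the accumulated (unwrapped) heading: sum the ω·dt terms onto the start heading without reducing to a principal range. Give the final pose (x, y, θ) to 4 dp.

(4.3411, -3.8902, -4.0472)

step 1: θ'=0.0778 (R=0.3333) → pose (2.8146, -5.1657, 0.0778)
step 2: θ'=-0.5472 (R=1.2000) → pose (2.0970, -4.9941, -0.5472)
step 3: θ'=-0.5472 (straight) → pose (4.6589, -6.5550, -0.5472)
step 4: θ'=-2.0472 (R=2.0000) → pose (3.9222, -3.9298, -2.0472)
step 5: θ'=-4.0472 (R=0.2500) → pose (4.3411, -3.8902, -4.0472)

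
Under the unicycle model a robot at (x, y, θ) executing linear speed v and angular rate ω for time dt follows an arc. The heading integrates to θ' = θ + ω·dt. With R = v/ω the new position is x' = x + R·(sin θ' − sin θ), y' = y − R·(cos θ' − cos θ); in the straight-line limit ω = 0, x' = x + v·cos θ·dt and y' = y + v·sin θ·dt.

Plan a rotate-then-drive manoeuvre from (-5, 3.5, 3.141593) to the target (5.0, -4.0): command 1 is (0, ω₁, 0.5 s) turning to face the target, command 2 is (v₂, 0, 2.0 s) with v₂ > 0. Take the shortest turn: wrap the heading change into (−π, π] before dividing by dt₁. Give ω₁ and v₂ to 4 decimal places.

ω₁ = 4.9962, v₂ = 6.2500

heading to target = atan2(-4−3.5, 5−-5) = -0.6435
Δθ = wrap(-0.6435 − 3.1416) = 2.4981; ω₁ = Δθ/dt₁ = 4.9962
distance = √((5−-5)² + (-4−3.5)²) = 12.5000; v₂ = distance/dt₂ = 6.2500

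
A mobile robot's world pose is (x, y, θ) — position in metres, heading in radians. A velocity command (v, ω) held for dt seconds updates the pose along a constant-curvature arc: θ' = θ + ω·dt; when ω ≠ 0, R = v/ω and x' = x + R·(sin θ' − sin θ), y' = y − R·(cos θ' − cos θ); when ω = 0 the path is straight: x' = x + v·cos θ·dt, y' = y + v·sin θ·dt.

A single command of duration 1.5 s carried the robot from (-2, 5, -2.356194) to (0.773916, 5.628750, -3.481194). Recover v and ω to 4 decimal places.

v = -2.0000, ω = -0.7500

Δθ = -3.481194 − -2.356194 = -1.125000
ω = Δθ/dt = -1.125000/1.5 = -0.7500
R = Δx/(sin θ' − sin θ) = 2.6667
v = R·ω = 2.6667·-0.7500 = -2.0000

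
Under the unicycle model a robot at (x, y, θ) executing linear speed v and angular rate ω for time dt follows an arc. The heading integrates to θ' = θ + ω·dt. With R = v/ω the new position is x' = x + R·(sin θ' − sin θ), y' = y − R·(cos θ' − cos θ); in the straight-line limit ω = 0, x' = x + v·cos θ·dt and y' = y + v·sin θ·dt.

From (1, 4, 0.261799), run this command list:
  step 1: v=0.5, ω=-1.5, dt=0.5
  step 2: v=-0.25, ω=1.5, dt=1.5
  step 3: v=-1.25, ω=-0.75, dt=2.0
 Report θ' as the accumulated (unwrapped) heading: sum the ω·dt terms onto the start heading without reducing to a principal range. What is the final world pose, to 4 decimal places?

step 1: θ'=-0.4882 (R=-0.3333) → pose (1.2426, 3.9724, -0.4882)
step 2: θ'=1.7618 (R=-0.1667) → pose (1.0008, 3.7936, 1.7618)
step 3: θ'=0.2618 (R=1.6667) → pose (-0.2042, 1.8673, 0.2618)

(-0.2042, 1.8673, 0.2618)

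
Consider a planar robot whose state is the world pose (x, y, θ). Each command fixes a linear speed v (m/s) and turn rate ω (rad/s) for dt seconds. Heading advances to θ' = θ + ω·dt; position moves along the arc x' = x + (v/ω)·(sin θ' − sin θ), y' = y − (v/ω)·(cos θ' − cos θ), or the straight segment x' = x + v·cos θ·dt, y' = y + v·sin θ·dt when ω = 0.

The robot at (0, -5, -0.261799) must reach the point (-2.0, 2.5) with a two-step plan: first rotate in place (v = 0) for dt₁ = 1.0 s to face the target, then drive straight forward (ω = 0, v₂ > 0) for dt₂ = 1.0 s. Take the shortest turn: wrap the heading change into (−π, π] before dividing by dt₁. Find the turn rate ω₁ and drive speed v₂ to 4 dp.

heading to target = atan2(2.5−-5, -2−0) = 1.8314
Δθ = wrap(1.8314 − -0.2618) = 2.0932; ω₁ = Δθ/dt₁ = 2.0932
distance = √((-2−0)² + (2.5−-5)²) = 7.7621; v₂ = distance/dt₂ = 7.7621

ω₁ = 2.0932, v₂ = 7.7621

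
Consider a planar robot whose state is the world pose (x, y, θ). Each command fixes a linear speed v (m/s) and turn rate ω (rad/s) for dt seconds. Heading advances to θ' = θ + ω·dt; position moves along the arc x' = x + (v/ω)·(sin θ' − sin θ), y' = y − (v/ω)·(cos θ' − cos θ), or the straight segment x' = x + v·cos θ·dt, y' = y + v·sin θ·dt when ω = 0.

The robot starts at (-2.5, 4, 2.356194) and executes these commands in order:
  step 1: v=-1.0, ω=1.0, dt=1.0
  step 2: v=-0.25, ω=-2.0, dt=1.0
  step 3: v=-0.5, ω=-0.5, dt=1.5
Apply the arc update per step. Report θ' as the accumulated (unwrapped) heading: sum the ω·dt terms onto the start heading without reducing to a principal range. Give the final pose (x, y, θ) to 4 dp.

step 1: θ'=3.3562 (R=-1.0000) → pose (-1.5799, 3.7300, 3.3562)
step 2: θ'=1.3562 (R=0.1250) → pose (-1.4312, 3.5813, 1.3562)
step 3: θ'=0.6062 (R=1.0000) → pose (-1.8385, 2.9724, 0.6062)

(-1.8385, 2.9724, 0.6062)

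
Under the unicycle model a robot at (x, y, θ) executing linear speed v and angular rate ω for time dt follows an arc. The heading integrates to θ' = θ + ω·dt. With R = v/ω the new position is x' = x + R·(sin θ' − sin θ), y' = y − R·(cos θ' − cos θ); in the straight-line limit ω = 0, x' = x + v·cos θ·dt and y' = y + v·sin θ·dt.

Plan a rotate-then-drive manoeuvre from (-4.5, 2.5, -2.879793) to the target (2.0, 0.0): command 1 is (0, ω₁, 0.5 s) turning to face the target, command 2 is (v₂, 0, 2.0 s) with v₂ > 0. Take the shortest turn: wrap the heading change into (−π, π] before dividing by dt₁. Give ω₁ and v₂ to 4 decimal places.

ω₁ = 5.0252, v₂ = 3.4821

heading to target = atan2(0−2.5, 2−-4.5) = -0.3672
Δθ = wrap(-0.3672 − -2.8798) = 2.5126; ω₁ = Δθ/dt₁ = 5.0252
distance = √((2−-4.5)² + (0−2.5)²) = 6.9642; v₂ = distance/dt₂ = 3.4821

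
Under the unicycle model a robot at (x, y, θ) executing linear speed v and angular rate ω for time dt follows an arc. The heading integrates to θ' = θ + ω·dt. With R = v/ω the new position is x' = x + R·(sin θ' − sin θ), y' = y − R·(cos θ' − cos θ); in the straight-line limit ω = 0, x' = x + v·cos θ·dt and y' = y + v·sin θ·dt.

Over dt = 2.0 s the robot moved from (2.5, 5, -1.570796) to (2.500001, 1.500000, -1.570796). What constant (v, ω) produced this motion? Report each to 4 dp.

Δθ = -1.570796 − -1.570796 = 0.000000
ω = Δθ/dt = 0.000000/2.0 = 0.0000
ω = 0 → v = (Δx·cos θ + Δy·sin θ)/dt = 1.7500

v = 1.7500, ω = 0.0000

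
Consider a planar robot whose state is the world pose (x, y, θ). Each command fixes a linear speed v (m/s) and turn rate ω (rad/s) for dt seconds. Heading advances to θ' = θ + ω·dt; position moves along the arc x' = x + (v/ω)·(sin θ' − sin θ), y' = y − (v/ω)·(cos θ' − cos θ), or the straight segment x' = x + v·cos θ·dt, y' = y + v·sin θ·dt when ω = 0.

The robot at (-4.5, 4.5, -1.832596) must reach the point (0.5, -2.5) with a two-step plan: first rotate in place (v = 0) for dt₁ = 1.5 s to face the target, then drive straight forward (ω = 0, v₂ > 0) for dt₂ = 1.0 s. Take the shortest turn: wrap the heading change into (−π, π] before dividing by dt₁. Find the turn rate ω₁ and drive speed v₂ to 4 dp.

heading to target = atan2(-2.5−4.5, 0.5−-4.5) = -0.9505
Δθ = wrap(-0.9505 − -1.8326) = 0.8820; ω₁ = Δθ/dt₁ = 0.5880
distance = √((0.5−-4.5)² + (-2.5−4.5)²) = 8.6023; v₂ = distance/dt₂ = 8.6023

ω₁ = 0.5880, v₂ = 8.6023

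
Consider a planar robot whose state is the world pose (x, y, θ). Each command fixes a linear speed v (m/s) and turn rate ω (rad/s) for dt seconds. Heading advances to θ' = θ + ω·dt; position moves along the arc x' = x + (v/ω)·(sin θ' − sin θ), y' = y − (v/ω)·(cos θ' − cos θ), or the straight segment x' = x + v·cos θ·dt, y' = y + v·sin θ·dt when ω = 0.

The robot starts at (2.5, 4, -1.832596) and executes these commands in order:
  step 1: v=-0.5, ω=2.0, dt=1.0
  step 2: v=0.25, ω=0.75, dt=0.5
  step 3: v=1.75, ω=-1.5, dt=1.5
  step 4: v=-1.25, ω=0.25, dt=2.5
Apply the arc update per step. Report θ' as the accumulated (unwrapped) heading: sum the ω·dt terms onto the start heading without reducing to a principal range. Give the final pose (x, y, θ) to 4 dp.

step 1: θ'=0.1674 (R=-0.2500) → pose (2.2169, 4.3112, 0.1674)
step 2: θ'=0.5424 (R=0.3333) → pose (2.3334, 4.3544, 0.5424)
step 3: θ'=-1.7076 (R=-1.1667) → pose (4.0914, 3.1961, -1.7076)
step 4: θ'=-1.0826 (R=-5.0000) → pose (3.5540, 6.2231, -1.0826)

(3.5540, 6.2231, -1.0826)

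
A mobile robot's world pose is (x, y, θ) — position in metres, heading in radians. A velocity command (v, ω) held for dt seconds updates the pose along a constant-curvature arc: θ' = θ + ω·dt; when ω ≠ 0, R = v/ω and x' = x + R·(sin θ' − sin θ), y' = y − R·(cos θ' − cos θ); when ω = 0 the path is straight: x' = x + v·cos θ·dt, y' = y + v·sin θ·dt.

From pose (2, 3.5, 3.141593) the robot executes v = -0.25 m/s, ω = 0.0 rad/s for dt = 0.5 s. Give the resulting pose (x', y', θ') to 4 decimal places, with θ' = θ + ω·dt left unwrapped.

θ' = 3.1416 + 0.0·0.5 = 3.1416
ω = 0 → straight: x' = 2 + -0.25·cos(3.1416)·0.5 = 2.1250
y' = 3.5 + -0.25·sin(3.1416)·0.5 = 3.5000

(2.1250, 3.5000, 3.1416)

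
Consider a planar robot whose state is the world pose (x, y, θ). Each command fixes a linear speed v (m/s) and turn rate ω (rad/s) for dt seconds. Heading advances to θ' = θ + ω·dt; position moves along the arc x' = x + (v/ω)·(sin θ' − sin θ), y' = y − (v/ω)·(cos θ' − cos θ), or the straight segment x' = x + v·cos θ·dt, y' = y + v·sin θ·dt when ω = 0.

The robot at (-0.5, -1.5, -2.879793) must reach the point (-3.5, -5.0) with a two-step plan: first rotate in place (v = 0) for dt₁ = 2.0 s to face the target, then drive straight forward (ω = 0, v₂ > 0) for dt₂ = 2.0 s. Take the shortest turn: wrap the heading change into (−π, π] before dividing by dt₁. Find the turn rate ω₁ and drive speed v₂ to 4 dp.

ω₁ = 0.3002, v₂ = 2.3049

heading to target = atan2(-5−-1.5, -3.5−-0.5) = -2.2794
Δθ = wrap(-2.2794 − -2.8798) = 0.6004; ω₁ = Δθ/dt₁ = 0.3002
distance = √((-3.5−-0.5)² + (-5−-1.5)²) = 4.6098; v₂ = distance/dt₂ = 2.3049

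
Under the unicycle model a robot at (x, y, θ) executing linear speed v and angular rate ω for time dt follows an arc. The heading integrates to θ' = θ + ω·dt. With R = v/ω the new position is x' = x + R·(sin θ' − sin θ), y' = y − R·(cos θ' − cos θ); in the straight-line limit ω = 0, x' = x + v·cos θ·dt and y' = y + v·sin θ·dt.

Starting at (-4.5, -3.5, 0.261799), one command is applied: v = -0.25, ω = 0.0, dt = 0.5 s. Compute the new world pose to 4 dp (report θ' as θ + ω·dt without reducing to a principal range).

θ' = 0.2618 + 0.0·0.5 = 0.2618
ω = 0 → straight: x' = -4.5 + -0.25·cos(0.2618)·0.5 = -4.6207
y' = -3.5 + -0.25·sin(0.2618)·0.5 = -3.5324

(-4.6207, -3.5324, 0.2618)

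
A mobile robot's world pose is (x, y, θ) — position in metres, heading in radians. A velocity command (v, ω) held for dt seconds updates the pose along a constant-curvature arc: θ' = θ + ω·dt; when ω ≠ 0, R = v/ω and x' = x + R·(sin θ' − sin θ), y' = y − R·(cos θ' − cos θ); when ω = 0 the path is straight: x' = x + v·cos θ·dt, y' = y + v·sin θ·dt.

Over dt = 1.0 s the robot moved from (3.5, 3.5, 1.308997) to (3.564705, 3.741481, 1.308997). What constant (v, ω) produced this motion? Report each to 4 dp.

Δθ = 1.308997 − 1.308997 = 0.000000
ω = Δθ/dt = 0.000000/1.0 = 0.0000
ω = 0 → v = (Δx·cos θ + Δy·sin θ)/dt = 0.2500

v = 0.2500, ω = 0.0000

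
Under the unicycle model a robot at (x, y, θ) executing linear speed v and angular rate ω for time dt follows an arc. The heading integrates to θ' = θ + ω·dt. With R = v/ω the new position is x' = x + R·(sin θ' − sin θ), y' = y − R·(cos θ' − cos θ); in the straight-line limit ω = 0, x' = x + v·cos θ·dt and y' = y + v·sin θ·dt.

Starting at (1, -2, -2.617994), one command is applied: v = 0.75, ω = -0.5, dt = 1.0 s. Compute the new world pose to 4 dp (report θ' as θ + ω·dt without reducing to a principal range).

θ' = -2.6180 + -0.5·1.0 = -3.1180
R = v/ω = 0.75/-0.5 = -1.5000
x' = 1 + -1.5000·(sin -3.1180 − sin -2.6180) = 0.2854
y' = -2 − -1.5000·(cos -3.1180 − cos -2.6180) = -2.2005

(0.2854, -2.2005, -3.1180)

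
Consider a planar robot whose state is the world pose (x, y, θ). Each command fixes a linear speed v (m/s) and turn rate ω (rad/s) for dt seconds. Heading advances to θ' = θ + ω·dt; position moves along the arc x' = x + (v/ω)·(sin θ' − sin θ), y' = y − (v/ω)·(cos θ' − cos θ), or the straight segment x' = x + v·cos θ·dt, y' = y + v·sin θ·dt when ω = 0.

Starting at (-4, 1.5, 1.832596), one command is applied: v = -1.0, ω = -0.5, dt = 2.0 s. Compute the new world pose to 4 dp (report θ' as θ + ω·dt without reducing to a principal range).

(-4.4525, -0.3636, 0.8326)

θ' = 1.8326 + -0.5·2.0 = 0.8326
R = v/ω = -1.0/-0.5 = 2.0000
x' = -4 + 2.0000·(sin 0.8326 − sin 1.8326) = -4.4525
y' = 1.5 − 2.0000·(cos 0.8326 − cos 1.8326) = -0.3636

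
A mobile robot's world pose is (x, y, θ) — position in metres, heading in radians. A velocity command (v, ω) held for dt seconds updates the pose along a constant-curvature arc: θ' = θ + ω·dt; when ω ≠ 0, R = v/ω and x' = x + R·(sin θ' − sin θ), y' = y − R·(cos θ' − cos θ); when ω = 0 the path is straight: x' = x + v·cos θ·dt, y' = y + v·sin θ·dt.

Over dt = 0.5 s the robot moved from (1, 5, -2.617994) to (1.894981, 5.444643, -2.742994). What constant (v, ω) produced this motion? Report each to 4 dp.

v = -2.0000, ω = -0.2500

Δθ = -2.742994 − -2.617994 = -0.125000
ω = Δθ/dt = -0.125000/0.5 = -0.2500
R = Δx/(sin θ' − sin θ) = 8.0000
v = R·ω = 8.0000·-0.2500 = -2.0000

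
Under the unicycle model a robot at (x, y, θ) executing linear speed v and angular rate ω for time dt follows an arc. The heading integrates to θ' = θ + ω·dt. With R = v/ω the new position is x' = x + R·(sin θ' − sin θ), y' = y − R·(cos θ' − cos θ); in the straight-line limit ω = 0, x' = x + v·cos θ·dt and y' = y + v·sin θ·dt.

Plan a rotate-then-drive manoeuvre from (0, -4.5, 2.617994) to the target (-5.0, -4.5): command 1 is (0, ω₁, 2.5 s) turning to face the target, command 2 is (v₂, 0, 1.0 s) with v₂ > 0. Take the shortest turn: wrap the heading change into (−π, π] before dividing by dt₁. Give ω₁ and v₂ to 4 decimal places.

heading to target = atan2(-4.5−-4.5, -5−0) = 3.1416
Δθ = wrap(3.1416 − 2.6180) = 0.5236; ω₁ = Δθ/dt₁ = 0.2094
distance = √((-5−0)² + (-4.5−-4.5)²) = 5.0000; v₂ = distance/dt₂ = 5.0000

ω₁ = 0.2094, v₂ = 5.0000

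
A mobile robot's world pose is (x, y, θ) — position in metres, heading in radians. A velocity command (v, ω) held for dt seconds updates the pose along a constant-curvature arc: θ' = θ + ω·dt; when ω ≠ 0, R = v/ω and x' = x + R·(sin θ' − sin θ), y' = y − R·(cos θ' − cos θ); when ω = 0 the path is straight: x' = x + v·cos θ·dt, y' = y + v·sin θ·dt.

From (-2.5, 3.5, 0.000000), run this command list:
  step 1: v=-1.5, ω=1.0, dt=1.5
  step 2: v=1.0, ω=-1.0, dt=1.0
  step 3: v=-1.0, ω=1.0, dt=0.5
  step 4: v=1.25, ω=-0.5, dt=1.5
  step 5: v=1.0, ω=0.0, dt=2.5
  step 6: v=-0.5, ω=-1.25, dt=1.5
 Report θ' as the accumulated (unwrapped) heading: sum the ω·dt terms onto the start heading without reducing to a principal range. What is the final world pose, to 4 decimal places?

(-0.4311, 4.6749, -1.6250)

step 1: θ'=1.5000 (R=-1.5000) → pose (-3.9962, 2.1061, 1.5000)
step 2: θ'=0.5000 (R=-1.0000) → pose (-3.4782, 2.9130, 0.5000)
step 3: θ'=1.0000 (R=-1.0000) → pose (-3.8402, 2.5757, 1.0000)
step 4: θ'=0.2500 (R=-2.5000) → pose (-2.3551, 3.6472, 0.2500)
step 5: θ'=0.2500 (straight) → pose (0.0672, 4.2657, 0.2500)
step 6: θ'=-1.6250 (R=0.4000) → pose (-0.4311, 4.6749, -1.6250)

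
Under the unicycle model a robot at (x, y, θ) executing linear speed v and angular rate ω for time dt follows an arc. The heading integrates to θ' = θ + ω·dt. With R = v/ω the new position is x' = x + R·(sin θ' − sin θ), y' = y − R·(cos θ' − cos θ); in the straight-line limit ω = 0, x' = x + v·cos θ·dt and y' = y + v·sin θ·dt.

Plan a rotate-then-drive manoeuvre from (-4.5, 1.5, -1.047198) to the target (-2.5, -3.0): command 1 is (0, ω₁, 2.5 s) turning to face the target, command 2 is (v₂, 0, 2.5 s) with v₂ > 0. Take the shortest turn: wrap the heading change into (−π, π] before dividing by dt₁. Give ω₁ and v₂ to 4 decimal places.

heading to target = atan2(-3−1.5, -2.5−-4.5) = -1.1526
Δθ = wrap(-1.1526 − -1.0472) = -0.1054; ω₁ = Δθ/dt₁ = -0.0421
distance = √((-2.5−-4.5)² + (-3−1.5)²) = 4.9244; v₂ = distance/dt₂ = 1.9698

ω₁ = -0.0421, v₂ = 1.9698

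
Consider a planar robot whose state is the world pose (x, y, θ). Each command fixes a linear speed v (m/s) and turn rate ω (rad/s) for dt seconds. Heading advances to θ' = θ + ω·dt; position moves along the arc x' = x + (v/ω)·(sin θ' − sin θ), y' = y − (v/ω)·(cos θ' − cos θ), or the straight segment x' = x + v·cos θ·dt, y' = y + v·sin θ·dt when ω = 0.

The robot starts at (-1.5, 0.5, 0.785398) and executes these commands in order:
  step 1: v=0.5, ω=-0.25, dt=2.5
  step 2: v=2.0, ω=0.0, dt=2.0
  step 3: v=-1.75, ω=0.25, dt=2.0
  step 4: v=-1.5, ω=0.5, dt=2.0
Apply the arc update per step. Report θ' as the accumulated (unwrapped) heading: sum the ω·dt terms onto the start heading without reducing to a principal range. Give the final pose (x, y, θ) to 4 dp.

step 1: θ'=0.1604 (R=-2.0000) → pose (-0.4052, 1.0601, 0.1604)
step 2: θ'=0.1604 (straight) → pose (3.5434, 1.6990, 0.1604)
step 3: θ'=0.6604 (R=-7.0000) → pose (0.3674, 0.3170, 0.6604)
step 4: θ'=1.6604 (R=-3.0000) → pose (-0.7803, -2.3206, 1.6604)

(-0.7803, -2.3206, 1.6604)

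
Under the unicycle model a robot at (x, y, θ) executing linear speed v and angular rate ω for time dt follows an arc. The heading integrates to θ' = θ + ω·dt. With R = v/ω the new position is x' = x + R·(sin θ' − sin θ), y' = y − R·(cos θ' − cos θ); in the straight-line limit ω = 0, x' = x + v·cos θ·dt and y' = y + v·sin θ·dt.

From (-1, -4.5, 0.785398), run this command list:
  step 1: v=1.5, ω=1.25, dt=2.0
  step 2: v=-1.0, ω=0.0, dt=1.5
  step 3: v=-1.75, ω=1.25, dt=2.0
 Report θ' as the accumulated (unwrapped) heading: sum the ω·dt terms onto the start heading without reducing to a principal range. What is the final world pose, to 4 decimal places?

(-0.0681, 0.3668, 5.7854)

step 1: θ'=3.2854 (R=1.2000) → pose (-2.0205, -2.4639, 3.2854)
step 2: θ'=3.2854 (straight) → pose (-0.5360, -2.2489, 3.2854)
step 3: θ'=5.7854 (R=-1.4000) → pose (-0.0681, 0.3668, 5.7854)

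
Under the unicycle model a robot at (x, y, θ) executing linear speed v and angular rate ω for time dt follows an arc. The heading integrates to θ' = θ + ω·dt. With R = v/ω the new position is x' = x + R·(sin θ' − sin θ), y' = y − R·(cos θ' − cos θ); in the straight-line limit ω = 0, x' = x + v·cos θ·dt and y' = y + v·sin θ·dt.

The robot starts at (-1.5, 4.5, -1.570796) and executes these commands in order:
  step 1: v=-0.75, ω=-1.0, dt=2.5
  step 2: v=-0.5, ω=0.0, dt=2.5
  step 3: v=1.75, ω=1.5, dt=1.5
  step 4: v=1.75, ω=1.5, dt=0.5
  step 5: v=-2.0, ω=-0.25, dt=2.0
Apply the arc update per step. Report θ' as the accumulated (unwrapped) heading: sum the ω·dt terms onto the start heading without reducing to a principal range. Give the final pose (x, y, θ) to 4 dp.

step 1: θ'=-4.0708 (R=0.7500) → pose (-0.1491, 4.9489, -4.0708)
step 2: θ'=-4.0708 (straight) → pose (0.5989, 3.9474, -4.0708)
step 3: θ'=-1.8208 (R=1.1667) → pose (-1.4661, 3.5378, -1.8208)
step 4: θ'=-1.0708 (R=1.1667) → pose (-1.3596, 2.6899, -1.0708)
step 5: θ'=-1.5708 (R=8.0000) → pose (-2.3389, 6.5253, -1.5708)

(-2.3389, 6.5253, -1.5708)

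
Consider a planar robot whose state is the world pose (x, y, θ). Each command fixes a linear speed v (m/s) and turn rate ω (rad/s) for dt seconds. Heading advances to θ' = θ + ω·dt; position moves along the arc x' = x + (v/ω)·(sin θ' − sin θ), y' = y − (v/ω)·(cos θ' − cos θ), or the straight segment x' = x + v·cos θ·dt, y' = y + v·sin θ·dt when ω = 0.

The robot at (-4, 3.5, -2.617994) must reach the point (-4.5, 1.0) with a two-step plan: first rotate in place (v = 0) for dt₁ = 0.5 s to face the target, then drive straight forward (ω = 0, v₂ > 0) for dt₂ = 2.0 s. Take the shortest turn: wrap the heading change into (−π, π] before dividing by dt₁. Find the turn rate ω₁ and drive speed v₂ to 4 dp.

heading to target = atan2(1−3.5, -4.5−-4) = -1.7682
Δθ = wrap(-1.7682 − -2.6180) = 0.8498; ω₁ = Δθ/dt₁ = 1.6996
distance = √((-4.5−-4)² + (1−3.5)²) = 2.5495; v₂ = distance/dt₂ = 1.2748

ω₁ = 1.6996, v₂ = 1.2748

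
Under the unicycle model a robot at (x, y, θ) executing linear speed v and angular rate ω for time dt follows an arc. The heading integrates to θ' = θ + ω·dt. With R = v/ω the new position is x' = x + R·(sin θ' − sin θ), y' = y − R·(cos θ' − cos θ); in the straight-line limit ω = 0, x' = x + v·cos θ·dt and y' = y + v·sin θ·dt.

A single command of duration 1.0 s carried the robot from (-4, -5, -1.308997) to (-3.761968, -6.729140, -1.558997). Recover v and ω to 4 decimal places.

v = 1.7500, ω = -0.2500

Δθ = -1.558997 − -1.308997 = -0.250000
ω = Δθ/dt = -0.250000/1.0 = -0.2500
R = −Δy/(cos θ' − cos θ) = -7.0000
v = R·ω = -7.0000·-0.2500 = 1.7500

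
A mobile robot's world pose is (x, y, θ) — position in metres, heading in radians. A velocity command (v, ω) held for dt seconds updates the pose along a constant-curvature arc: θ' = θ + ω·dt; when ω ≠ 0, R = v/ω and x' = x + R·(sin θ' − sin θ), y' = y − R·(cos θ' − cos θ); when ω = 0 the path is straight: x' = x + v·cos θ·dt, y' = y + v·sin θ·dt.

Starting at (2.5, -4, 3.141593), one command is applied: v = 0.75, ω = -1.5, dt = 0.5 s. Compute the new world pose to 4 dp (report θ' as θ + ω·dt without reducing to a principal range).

(2.1592, -3.8658, 2.3916)

θ' = 3.1416 + -1.5·0.5 = 2.3916
R = v/ω = 0.75/-1.5 = -0.5000
x' = 2.5 + -0.5000·(sin 2.3916 − sin 3.1416) = 2.1592
y' = -4 − -0.5000·(cos 2.3916 − cos 3.1416) = -3.8658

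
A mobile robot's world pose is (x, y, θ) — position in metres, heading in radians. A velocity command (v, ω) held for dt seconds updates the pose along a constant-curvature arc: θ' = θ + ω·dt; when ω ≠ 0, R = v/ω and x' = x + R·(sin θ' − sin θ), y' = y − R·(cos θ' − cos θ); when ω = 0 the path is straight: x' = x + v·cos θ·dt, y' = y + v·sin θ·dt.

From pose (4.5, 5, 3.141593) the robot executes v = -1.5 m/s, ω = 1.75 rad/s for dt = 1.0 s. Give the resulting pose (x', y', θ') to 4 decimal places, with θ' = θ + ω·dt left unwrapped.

θ' = 3.1416 + 1.75·1.0 = 4.8916
R = v/ω = -1.5/1.75 = -0.8571
x' = 4.5 + -0.8571·(sin 4.8916 − sin 3.1416) = 5.3434
y' = 5 − -0.8571·(cos 4.8916 − cos 3.1416) = 6.0099

(5.3434, 6.0099, 4.8916)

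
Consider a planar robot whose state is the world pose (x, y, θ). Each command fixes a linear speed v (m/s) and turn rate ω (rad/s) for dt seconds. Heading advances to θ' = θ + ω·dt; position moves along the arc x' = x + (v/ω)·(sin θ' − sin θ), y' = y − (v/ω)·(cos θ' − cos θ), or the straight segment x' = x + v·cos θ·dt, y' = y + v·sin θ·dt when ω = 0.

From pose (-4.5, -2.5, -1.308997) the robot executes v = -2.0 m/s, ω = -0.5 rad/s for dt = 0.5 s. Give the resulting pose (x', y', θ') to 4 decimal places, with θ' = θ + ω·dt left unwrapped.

θ' = -1.3090 + -0.5·0.5 = -1.5590
R = v/ω = -2.0/-0.5 = 4.0000
x' = -4.5 + 4.0000·(sin -1.5590 − sin -1.3090) = -4.6360
y' = -2.5 − 4.0000·(cos -1.5590 − cos -1.3090) = -1.5119

(-4.6360, -1.5119, -1.5590)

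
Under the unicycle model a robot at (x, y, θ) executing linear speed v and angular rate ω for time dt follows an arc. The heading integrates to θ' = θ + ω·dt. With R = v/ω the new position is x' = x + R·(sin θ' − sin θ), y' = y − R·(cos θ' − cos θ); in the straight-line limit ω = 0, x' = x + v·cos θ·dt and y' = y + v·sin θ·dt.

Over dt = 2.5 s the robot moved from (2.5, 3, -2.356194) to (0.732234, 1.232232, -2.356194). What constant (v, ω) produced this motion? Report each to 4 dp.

Δθ = -2.356194 − -2.356194 = 0.000000
ω = Δθ/dt = 0.000000/2.5 = 0.0000
ω = 0 → v = (Δx·cos θ + Δy·sin θ)/dt = 1.0000

v = 1.0000, ω = 0.0000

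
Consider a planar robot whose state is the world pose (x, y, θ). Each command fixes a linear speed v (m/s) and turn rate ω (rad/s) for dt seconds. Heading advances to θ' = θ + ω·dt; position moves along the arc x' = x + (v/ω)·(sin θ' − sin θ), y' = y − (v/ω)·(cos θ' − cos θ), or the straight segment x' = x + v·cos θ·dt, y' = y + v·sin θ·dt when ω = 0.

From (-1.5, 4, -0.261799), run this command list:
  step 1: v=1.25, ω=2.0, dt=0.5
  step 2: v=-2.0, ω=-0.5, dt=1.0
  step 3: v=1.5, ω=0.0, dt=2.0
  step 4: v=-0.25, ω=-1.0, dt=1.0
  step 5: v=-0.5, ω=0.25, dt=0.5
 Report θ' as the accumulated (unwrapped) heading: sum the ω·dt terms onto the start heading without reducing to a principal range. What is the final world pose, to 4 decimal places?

(-0.1731, 4.1438, -0.6368)

step 1: θ'=0.7382 (R=0.6250) → pose (-0.9176, 4.1414, 0.7382)
step 2: θ'=0.2382 (R=4.0000) → pose (-2.6657, 3.2131, 0.2382)
step 3: θ'=0.2382 (straight) → pose (0.2496, 3.9209, 0.2382)
step 4: θ'=-0.7618 (R=0.2500) → pose (0.0181, 3.9830, -0.7618)
step 5: θ'=-0.6368 (R=-2.0000) → pose (-0.1731, 4.1438, -0.6368)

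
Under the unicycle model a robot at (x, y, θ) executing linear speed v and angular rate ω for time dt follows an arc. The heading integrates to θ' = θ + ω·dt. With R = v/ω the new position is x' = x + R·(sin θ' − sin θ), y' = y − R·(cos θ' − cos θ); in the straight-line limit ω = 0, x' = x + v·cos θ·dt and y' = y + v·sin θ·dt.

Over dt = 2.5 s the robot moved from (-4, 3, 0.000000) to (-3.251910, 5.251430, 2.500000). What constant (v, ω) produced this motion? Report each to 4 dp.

Δθ = 2.500000 − 0.000000 = 2.500000
ω = Δθ/dt = 2.500000/2.5 = 1.0000
R = −Δy/(cos θ' − cos θ) = 1.2500
v = R·ω = 1.2500·1.0000 = 1.2500

v = 1.2500, ω = 1.0000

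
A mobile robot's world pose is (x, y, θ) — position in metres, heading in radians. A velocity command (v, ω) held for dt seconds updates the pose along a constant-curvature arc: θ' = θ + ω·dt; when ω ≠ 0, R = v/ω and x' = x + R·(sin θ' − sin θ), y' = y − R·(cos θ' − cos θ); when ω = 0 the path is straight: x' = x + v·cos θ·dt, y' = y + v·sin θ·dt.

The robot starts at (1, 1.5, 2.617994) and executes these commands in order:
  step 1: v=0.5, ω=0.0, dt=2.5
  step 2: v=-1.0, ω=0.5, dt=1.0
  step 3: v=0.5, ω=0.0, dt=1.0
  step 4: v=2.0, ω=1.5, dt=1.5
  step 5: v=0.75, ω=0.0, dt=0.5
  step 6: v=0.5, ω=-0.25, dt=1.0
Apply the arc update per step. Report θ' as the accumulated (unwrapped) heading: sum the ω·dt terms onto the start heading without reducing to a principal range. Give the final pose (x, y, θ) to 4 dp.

(-0.2370, -1.0038, 5.1180)

step 1: θ'=2.6180 (straight) → pose (-0.0825, 2.1250, 2.6180)
step 2: θ'=3.1180 (R=-2.0000) → pose (0.8703, 1.8576, 3.1180)
step 3: θ'=3.1180 (straight) → pose (0.3704, 1.8694, 3.1180)
step 4: θ'=5.3680 (R=1.3333) → pose (-0.7180, -0.2764, 5.3680)
step 5: θ'=5.3680 (straight) → pose (-0.4893, -0.5737, 5.3680)
step 6: θ'=5.1180 (R=-2.0000) → pose (-0.2370, -1.0038, 5.1180)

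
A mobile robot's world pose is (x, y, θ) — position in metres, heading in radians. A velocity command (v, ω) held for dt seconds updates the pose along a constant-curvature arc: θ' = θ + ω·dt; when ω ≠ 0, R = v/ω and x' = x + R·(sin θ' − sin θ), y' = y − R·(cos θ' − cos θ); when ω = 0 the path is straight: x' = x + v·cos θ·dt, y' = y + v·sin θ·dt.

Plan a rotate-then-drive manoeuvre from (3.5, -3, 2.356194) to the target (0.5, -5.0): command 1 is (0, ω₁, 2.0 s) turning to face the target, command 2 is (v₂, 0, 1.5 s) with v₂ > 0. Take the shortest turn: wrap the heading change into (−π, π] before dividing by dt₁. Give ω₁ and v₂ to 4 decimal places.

heading to target = atan2(-5−-3, 0.5−3.5) = -2.5536
Δθ = wrap(-2.5536 − 2.3562) = 1.3734; ω₁ = Δθ/dt₁ = 0.6867
distance = √((0.5−3.5)² + (-5−-3)²) = 3.6056; v₂ = distance/dt₂ = 2.4037

ω₁ = 0.6867, v₂ = 2.4037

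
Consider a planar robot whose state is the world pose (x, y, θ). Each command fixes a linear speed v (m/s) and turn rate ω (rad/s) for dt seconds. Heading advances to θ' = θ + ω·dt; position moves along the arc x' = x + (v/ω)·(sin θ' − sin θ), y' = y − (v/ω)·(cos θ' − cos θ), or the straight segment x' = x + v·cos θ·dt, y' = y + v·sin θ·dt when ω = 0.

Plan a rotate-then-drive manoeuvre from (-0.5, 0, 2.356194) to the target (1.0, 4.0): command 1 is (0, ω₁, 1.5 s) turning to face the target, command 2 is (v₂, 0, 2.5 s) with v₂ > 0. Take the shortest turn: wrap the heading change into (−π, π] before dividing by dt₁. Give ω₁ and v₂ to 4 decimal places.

heading to target = atan2(4−0, 1−-0.5) = 1.2120
Δθ = wrap(1.2120 − 2.3562) = -1.1442; ω₁ = Δθ/dt₁ = -0.7628
distance = √((1−-0.5)² + (4−0)²) = 4.2720; v₂ = distance/dt₂ = 1.7088

ω₁ = -0.7628, v₂ = 1.7088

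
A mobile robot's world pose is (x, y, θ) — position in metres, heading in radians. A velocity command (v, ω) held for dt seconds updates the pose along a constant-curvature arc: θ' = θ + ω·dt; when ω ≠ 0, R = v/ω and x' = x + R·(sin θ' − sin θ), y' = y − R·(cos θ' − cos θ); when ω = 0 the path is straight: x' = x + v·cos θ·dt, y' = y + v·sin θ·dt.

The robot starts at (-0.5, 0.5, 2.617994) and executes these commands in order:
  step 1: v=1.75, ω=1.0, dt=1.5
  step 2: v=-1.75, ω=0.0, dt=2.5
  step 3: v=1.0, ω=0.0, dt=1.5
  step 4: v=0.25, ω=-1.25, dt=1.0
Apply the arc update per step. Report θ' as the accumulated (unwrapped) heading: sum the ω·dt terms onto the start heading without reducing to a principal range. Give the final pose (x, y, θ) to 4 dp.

(-1.4346, 2.2658, 2.8680)

step 1: θ'=4.1180 (R=1.7500) → pose (-2.8249, -0.0355, 4.1180)
step 2: θ'=4.1180 (straight) → pose (-0.3748, 3.5891, 4.1180)
step 3: θ'=4.1180 (straight) → pose (-1.2148, 2.3464, 4.1180)
step 4: θ'=2.8680 (R=-0.2000) → pose (-1.4346, 2.2658, 2.8680)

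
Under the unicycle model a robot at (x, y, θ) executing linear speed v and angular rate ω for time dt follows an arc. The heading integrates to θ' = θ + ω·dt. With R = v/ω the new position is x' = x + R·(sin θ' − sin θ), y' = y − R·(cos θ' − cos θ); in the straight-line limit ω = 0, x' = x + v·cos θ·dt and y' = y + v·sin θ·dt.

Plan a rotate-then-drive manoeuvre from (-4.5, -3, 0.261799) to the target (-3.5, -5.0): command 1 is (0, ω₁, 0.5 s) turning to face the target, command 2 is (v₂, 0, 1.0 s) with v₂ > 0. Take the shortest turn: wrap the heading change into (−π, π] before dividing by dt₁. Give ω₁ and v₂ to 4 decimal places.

ω₁ = -2.7379, v₂ = 2.2361

heading to target = atan2(-5−-3, -3.5−-4.5) = -1.1071
Δθ = wrap(-1.1071 − 0.2618) = -1.3689; ω₁ = Δθ/dt₁ = -2.7379
distance = √((-3.5−-4.5)² + (-5−-3)²) = 2.2361; v₂ = distance/dt₂ = 2.2361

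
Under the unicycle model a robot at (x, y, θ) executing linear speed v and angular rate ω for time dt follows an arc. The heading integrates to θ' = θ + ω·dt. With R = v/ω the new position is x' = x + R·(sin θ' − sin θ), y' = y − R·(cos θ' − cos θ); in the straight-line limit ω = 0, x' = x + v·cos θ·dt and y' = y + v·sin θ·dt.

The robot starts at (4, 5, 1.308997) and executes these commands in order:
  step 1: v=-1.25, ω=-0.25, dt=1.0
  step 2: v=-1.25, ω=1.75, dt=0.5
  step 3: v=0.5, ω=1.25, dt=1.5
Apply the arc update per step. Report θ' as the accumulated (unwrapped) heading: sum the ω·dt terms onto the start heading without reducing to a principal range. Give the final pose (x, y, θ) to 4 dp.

(2.8633, 3.4138, 3.8090)

step 1: θ'=1.0590 (R=5.0000) → pose (3.5297, 3.8454, 1.0590)
step 2: θ'=1.9340 (R=-0.7143) → pose (3.4848, 3.2418, 1.9340)
step 3: θ'=3.8090 (R=0.4000) → pose (2.8633, 3.4138, 3.8090)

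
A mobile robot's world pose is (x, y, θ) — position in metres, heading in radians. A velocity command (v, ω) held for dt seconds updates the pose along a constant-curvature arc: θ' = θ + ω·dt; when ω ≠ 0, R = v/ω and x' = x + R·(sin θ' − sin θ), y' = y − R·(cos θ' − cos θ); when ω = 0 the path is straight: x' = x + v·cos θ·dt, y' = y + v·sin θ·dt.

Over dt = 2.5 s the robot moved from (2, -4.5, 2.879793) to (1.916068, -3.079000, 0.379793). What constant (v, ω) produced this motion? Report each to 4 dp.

Δθ = 0.379793 − 2.879793 = -2.500000
ω = Δθ/dt = -2.500000/2.5 = -1.0000
R = −Δy/(cos θ' − cos θ) = -0.7500
v = R·ω = -0.7500·-1.0000 = 0.7500

v = 0.7500, ω = -1.0000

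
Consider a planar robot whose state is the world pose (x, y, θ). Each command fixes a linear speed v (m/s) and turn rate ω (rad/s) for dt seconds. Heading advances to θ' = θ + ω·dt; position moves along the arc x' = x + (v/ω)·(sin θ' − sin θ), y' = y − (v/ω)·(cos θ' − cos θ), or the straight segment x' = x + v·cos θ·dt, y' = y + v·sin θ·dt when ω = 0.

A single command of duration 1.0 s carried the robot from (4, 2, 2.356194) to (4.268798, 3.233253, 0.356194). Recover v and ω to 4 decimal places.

Δθ = 0.356194 − 2.356194 = -2.000000
ω = Δθ/dt = -2.000000/1.0 = -2.0000
R = −Δy/(cos θ' − cos θ) = -0.7500
v = R·ω = -0.7500·-2.0000 = 1.5000

v = 1.5000, ω = -2.0000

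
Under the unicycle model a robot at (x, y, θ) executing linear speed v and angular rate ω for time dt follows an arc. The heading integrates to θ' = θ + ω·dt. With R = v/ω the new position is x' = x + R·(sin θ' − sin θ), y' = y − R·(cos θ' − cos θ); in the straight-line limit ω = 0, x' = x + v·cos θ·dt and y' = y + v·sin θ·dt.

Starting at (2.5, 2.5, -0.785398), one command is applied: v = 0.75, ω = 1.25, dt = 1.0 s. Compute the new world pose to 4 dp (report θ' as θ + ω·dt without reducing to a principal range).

(3.1931, 2.3879, 0.4646)

θ' = -0.7854 + 1.25·1.0 = 0.4646
R = v/ω = 0.75/1.25 = 0.6000
x' = 2.5 + 0.6000·(sin 0.4646 − sin -0.7854) = 3.1931
y' = 2.5 − 0.6000·(cos 0.4646 − cos -0.7854) = 2.3879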